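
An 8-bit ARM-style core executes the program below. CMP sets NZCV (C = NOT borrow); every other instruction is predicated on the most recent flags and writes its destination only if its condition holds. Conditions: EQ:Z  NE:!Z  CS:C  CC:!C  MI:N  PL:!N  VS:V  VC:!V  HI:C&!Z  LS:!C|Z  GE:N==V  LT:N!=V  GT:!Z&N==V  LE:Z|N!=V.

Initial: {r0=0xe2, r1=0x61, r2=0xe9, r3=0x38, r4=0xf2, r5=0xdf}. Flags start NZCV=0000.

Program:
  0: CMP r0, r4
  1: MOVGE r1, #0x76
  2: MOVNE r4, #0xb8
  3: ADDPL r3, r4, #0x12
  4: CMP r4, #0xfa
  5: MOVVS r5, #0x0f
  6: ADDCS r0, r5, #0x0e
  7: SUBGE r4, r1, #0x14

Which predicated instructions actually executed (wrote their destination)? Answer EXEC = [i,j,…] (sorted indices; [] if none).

0: ✓ CMP  NZCV=1000
1: · MOVGE
2: ✓ MOVNE  r4←0xb8
3: · ADDPL
4: ✓ CMP  NZCV=1000
5: · MOVVS
6: · ADDCS
7: · SUBGE

EXEC = [2]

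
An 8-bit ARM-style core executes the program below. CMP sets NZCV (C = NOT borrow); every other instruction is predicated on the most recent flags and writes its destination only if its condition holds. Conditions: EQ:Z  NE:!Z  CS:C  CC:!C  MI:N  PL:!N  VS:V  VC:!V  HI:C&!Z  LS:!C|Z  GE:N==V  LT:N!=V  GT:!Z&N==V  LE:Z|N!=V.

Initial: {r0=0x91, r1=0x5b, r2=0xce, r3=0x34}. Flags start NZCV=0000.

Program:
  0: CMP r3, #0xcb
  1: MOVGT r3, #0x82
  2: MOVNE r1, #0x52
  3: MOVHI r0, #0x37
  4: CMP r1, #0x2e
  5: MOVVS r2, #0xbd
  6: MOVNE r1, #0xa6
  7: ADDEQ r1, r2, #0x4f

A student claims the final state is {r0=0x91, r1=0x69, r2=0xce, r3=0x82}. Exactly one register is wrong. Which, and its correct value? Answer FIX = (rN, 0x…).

FIX = (r1, 0xa6)

[0] flags=0000 → (cmp)
[1] flags=0000 GT?T → r3=0x82
[2] flags=0000 NE?T → r1=0x52
[3] flags=0000 HI?F → skip
[4] flags=0010 → (cmp)
[5] flags=0010 VS?F → skip
[6] flags=0010 NE?T → r1=0xa6
[7] flags=0010 EQ?F → skip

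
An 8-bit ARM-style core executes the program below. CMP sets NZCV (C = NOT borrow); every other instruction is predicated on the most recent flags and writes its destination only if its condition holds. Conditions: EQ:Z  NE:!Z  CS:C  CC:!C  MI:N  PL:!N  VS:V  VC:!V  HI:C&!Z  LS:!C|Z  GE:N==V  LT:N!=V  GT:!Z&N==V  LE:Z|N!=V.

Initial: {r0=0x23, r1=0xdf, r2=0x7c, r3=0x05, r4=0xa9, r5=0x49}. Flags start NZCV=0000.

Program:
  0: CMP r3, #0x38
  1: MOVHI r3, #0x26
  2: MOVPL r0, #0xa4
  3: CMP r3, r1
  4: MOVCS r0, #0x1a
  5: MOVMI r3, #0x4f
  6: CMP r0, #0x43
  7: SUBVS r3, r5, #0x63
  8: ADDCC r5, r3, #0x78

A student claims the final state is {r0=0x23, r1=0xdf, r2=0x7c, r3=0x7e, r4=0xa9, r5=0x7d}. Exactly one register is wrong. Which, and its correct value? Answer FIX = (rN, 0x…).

[0] flags=1000 → (cmp)
[1] flags=1000 HI?F → skip
[2] flags=1000 PL?F → skip
[3] flags=0000 → (cmp)
[4] flags=0000 CS?F → skip
[5] flags=0000 MI?F → skip
[6] flags=1000 → (cmp)
[7] flags=1000 VS?F → skip
[8] flags=1000 CC?T → r5=0x7d

FIX = (r3, 0x05)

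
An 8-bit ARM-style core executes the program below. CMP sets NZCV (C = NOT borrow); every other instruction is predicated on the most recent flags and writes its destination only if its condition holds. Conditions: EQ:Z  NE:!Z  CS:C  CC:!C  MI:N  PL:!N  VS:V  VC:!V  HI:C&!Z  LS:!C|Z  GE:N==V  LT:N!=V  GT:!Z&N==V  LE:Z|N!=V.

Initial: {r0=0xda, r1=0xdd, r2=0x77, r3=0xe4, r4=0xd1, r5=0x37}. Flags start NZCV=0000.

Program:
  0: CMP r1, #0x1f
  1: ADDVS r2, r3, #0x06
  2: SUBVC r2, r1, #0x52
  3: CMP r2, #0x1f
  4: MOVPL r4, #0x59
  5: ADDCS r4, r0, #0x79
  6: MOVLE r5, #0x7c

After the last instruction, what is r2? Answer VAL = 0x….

VAL = 0x8b

[0] flags=1010 → (cmp)
[1] flags=1010 VS?F → skip
[2] flags=1010 VC?T → r2=0x8b
[3] flags=0011 → (cmp)
[4] flags=0011 PL?T → r4=0x59
[5] flags=0011 CS?T → r4=0x53
[6] flags=0011 LE?T → r5=0x7c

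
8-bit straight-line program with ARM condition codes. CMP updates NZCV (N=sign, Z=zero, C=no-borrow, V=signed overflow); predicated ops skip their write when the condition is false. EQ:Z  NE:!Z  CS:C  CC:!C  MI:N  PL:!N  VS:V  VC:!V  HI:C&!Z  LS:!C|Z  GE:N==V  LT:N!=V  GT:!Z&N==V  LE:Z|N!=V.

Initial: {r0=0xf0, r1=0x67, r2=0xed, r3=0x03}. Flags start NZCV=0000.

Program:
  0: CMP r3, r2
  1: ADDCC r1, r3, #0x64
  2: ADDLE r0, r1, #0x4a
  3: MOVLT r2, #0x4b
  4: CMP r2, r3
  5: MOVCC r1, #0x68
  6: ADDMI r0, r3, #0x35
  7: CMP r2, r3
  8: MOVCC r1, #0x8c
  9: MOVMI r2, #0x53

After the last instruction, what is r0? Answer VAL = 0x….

VAL = 0x38

[0] flags=0000 → (cmp)
[1] flags=0000 CC?T → r1=0x67
[2] flags=0000 LE?F → skip
[3] flags=0000 LT?F → skip
[4] flags=1010 → (cmp)
[5] flags=1010 CC?F → skip
[6] flags=1010 MI?T → r0=0x38
[7] flags=1010 → (cmp)
[8] flags=1010 CC?F → skip
[9] flags=1010 MI?T → r2=0x53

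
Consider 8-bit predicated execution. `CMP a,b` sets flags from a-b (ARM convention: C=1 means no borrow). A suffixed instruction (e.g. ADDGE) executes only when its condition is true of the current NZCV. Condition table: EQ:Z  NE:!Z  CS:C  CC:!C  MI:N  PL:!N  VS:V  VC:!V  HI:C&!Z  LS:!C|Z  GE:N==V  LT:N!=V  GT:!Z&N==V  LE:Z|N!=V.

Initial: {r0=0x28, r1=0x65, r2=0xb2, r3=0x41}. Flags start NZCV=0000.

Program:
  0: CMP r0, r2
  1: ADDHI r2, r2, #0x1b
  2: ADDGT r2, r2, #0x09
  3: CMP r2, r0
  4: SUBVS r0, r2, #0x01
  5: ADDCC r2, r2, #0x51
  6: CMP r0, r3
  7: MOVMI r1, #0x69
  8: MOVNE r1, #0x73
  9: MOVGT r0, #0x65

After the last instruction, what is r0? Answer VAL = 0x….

VAL = 0x28

0: ✓ CMP  NZCV=0000
1: · ADDHI
2: ✓ ADDGT  r2←0xbb
3: ✓ CMP  NZCV=1010
4: · SUBVS
5: · ADDCC
6: ✓ CMP  NZCV=1000
7: ✓ MOVMI  r1←0x69
8: ✓ MOVNE  r1←0x73
9: · MOVGT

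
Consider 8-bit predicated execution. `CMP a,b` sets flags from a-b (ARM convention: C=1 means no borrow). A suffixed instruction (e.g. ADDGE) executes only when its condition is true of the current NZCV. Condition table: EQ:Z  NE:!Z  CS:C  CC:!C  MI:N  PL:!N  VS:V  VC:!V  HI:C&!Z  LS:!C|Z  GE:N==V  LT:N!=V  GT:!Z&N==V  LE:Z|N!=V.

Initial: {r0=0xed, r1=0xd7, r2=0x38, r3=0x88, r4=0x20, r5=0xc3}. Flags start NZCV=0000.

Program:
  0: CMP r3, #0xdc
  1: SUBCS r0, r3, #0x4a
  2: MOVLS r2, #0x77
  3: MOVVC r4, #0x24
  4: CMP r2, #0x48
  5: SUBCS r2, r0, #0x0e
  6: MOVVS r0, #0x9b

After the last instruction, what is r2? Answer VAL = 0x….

0: ✓ CMP  NZCV=1000
1: · SUBCS
2: ✓ MOVLS  r2←0x77
3: ✓ MOVVC  r4←0x24
4: ✓ CMP  NZCV=0010
5: ✓ SUBCS  r2←0xdf
6: · MOVVS

VAL = 0xdf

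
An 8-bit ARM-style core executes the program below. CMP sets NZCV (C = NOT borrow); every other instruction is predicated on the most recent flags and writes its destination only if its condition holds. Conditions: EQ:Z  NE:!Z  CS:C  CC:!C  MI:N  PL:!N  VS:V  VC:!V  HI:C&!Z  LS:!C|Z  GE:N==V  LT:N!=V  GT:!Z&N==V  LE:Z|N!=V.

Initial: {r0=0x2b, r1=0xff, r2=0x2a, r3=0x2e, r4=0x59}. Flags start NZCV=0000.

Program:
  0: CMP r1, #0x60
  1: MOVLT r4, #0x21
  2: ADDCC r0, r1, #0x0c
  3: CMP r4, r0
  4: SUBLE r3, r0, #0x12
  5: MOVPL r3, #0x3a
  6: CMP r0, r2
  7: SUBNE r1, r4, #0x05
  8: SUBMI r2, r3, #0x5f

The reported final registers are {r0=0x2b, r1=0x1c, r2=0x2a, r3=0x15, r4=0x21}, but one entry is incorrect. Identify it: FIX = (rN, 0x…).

FIX = (r3, 0x19)

0: ✓ CMP  NZCV=1010
1: ✓ MOVLT  r4←0x21
2: · ADDCC
3: ✓ CMP  NZCV=1000
4: ✓ SUBLE  r3←0x19
5: · MOVPL
6: ✓ CMP  NZCV=0010
7: ✓ SUBNE  r1←0x1c
8: · SUBMI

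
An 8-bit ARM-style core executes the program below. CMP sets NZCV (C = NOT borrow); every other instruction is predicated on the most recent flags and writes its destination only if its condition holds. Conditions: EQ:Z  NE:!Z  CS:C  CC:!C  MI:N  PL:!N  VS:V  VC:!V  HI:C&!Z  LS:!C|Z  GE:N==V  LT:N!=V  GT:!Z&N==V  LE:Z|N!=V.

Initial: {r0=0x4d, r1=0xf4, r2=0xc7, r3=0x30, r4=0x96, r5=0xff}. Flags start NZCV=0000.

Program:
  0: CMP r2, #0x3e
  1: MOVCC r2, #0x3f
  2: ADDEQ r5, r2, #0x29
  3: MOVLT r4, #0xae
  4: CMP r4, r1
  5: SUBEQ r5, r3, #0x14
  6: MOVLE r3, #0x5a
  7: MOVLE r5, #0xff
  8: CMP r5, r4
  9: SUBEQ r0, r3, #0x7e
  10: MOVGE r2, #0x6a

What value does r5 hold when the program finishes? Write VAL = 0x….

VAL = 0xff

0: ✓ CMP  NZCV=1010
1: · MOVCC
2: · ADDEQ
3: ✓ MOVLT  r4←0xae
4: ✓ CMP  NZCV=1000
5: · SUBEQ
6: ✓ MOVLE  r3←0x5a
7: ✓ MOVLE  r5←0xff
8: ✓ CMP  NZCV=0010
9: · SUBEQ
10: ✓ MOVGE  r2←0x6a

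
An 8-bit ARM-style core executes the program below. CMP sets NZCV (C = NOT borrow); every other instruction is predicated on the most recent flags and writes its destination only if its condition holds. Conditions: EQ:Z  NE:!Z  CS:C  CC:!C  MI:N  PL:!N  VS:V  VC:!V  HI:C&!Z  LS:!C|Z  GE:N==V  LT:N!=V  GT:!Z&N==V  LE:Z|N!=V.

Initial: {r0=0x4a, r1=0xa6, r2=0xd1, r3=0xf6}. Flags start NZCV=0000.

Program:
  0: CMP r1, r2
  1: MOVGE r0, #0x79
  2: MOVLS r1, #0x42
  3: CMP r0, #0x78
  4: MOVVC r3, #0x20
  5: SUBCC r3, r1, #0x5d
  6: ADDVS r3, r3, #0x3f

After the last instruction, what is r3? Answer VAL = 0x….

0: ✓ CMP  NZCV=1000
1: · MOVGE
2: ✓ MOVLS  r1←0x42
3: ✓ CMP  NZCV=1000
4: ✓ MOVVC  r3←0x20
5: ✓ SUBCC  r3←0xe5
6: · ADDVS

VAL = 0xe5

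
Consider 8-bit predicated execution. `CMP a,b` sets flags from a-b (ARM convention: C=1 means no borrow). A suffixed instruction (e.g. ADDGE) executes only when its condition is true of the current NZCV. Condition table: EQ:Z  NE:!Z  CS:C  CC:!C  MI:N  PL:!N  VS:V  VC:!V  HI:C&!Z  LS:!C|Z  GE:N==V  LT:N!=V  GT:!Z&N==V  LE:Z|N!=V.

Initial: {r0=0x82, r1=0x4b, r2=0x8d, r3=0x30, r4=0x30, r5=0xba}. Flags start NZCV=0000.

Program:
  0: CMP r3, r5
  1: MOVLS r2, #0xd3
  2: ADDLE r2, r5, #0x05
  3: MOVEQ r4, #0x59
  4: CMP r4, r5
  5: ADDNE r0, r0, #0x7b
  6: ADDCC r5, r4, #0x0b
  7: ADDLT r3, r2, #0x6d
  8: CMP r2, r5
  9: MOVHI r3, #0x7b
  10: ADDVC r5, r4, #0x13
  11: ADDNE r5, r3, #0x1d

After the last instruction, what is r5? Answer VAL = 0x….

VAL = 0x98

[0] flags=0000 → (cmp)
[1] flags=0000 LS?T → r2=0xd3
[2] flags=0000 LE?F → skip
[3] flags=0000 EQ?F → skip
[4] flags=0000 → (cmp)
[5] flags=0000 NE?T → r0=0xfd
[6] flags=0000 CC?T → r5=0x3b
[7] flags=0000 LT?F → skip
[8] flags=1010 → (cmp)
[9] flags=1010 HI?T → r3=0x7b
[10] flags=1010 VC?T → r5=0x43
[11] flags=1010 NE?T → r5=0x98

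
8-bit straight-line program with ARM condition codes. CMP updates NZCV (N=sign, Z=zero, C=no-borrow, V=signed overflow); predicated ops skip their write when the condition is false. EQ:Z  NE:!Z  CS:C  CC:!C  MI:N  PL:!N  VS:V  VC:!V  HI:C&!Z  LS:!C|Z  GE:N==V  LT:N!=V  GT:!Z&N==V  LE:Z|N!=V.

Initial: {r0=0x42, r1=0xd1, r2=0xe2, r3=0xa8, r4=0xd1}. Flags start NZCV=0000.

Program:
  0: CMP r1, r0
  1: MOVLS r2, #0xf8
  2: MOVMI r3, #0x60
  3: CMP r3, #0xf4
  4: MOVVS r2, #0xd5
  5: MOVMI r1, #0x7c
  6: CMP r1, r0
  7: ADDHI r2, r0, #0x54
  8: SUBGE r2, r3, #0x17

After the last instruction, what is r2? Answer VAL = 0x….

0: ✓ CMP  NZCV=1010
1: · MOVLS
2: ✓ MOVMI  r3←0x60
3: ✓ CMP  NZCV=0000
4: · MOVVS
5: · MOVMI
6: ✓ CMP  NZCV=1010
7: ✓ ADDHI  r2←0x96
8: · SUBGE

VAL = 0x96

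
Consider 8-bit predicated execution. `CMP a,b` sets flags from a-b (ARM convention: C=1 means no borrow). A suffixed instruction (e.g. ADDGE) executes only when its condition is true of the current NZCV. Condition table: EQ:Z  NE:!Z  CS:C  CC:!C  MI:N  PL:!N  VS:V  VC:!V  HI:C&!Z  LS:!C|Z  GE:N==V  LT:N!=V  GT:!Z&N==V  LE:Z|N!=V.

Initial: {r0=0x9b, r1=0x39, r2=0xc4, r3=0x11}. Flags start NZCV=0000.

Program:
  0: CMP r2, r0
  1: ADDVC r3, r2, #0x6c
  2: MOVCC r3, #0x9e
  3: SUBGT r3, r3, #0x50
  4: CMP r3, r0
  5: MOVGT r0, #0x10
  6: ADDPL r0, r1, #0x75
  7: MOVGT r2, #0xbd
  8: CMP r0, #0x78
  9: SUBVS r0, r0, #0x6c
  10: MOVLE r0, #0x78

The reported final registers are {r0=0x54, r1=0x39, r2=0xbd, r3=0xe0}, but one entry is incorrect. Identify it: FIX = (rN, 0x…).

FIX = (r0, 0x78)

[0] flags=0010 → (cmp)
[1] flags=0010 VC?T → r3=0x30
[2] flags=0010 CC?F → skip
[3] flags=0010 GT?T → r3=0xe0
[4] flags=0010 → (cmp)
[5] flags=0010 GT?T → r0=0x10
[6] flags=0010 PL?T → r0=0xae
[7] flags=0010 GT?T → r2=0xbd
[8] flags=0011 → (cmp)
[9] flags=0011 VS?T → r0=0x42
[10] flags=0011 LE?T → r0=0x78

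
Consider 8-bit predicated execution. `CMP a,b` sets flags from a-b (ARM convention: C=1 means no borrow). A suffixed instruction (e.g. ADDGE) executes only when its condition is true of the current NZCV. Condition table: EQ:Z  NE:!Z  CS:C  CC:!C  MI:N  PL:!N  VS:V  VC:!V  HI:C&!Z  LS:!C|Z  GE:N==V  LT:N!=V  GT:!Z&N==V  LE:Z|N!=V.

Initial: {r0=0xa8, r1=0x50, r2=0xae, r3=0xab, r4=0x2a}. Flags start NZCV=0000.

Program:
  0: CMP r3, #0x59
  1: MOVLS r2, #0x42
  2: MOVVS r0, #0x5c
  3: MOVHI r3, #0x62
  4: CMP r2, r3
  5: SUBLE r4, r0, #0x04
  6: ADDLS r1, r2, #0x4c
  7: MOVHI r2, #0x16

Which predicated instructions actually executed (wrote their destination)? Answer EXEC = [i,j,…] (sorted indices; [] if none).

0: ✓ CMP  NZCV=0011
1: · MOVLS
2: ✓ MOVVS  r0←0x5c
3: ✓ MOVHI  r3←0x62
4: ✓ CMP  NZCV=0011
5: ✓ SUBLE  r4←0x58
6: · ADDLS
7: ✓ MOVHI  r2←0x16

EXEC = [2,3,5,7]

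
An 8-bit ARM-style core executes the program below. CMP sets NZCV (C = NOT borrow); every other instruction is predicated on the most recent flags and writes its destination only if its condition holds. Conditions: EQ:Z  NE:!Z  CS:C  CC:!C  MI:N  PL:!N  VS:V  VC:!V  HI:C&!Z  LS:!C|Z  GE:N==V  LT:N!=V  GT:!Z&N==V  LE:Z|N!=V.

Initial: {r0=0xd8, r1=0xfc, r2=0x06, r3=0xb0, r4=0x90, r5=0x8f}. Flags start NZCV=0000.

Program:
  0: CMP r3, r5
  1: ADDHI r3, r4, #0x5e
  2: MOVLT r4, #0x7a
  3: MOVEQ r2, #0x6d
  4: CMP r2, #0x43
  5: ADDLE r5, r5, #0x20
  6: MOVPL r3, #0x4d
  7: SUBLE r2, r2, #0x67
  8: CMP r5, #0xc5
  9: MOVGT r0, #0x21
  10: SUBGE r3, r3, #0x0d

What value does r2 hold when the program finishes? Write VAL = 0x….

0: ✓ CMP  NZCV=0010
1: ✓ ADDHI  r3←0xee
2: · MOVLT
3: · MOVEQ
4: ✓ CMP  NZCV=1000
5: ✓ ADDLE  r5←0xaf
6: · MOVPL
7: ✓ SUBLE  r2←0x9f
8: ✓ CMP  NZCV=1000
9: · MOVGT
10: · SUBGE

VAL = 0x9f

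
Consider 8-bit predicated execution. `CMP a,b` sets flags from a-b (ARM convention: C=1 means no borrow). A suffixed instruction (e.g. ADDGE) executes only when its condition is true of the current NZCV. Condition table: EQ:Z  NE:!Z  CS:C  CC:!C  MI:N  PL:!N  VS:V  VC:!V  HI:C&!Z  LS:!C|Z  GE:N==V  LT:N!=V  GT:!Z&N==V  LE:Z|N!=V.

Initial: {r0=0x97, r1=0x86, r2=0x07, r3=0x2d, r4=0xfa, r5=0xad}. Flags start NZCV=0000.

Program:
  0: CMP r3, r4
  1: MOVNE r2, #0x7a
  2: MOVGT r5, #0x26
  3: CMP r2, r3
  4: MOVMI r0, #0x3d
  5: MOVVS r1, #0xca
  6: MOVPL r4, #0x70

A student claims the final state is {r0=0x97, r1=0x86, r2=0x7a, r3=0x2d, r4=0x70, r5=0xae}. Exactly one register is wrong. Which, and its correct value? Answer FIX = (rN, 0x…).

FIX = (r5, 0x26)

[0] flags=0000 → (cmp)
[1] flags=0000 NE?T → r2=0x7a
[2] flags=0000 GT?T → r5=0x26
[3] flags=0010 → (cmp)
[4] flags=0010 MI?F → skip
[5] flags=0010 VS?F → skip
[6] flags=0010 PL?T → r4=0x70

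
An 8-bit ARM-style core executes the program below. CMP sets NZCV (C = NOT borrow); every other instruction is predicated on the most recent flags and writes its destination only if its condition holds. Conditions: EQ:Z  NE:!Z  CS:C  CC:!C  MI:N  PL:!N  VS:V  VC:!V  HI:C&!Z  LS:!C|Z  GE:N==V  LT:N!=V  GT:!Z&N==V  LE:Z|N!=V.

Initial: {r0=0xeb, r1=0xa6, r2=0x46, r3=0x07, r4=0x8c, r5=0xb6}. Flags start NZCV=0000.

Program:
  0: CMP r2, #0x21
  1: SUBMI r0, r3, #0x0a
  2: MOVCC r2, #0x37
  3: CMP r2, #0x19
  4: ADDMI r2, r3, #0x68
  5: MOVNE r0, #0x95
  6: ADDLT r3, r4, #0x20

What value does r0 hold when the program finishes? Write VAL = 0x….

VAL = 0x95

0: ✓ CMP  NZCV=0010
1: · SUBMI
2: · MOVCC
3: ✓ CMP  NZCV=0010
4: · ADDMI
5: ✓ MOVNE  r0←0x95
6: · ADDLT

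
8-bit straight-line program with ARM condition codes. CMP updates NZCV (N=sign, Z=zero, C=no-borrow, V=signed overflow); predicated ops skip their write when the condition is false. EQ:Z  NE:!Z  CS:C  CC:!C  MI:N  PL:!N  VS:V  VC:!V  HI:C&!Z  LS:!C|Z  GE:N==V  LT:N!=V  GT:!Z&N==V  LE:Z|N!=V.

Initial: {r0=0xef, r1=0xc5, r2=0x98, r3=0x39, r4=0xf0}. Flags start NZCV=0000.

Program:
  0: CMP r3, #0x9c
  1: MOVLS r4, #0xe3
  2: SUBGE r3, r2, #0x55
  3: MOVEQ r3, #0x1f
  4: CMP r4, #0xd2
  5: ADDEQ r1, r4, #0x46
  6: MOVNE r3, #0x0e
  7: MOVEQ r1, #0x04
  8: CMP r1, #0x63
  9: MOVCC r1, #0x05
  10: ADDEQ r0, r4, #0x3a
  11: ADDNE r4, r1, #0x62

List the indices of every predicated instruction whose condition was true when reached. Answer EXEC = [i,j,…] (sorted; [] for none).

EXEC = [1,2,6,11]

[0] flags=1001 → (cmp)
[1] flags=1001 LS?T → r4=0xe3
[2] flags=1001 GE?T → r3=0x43
[3] flags=1001 EQ?F → skip
[4] flags=0010 → (cmp)
[5] flags=0010 EQ?F → skip
[6] flags=0010 NE?T → r3=0x0e
[7] flags=0010 EQ?F → skip
[8] flags=0011 → (cmp)
[9] flags=0011 CC?F → skip
[10] flags=0011 EQ?F → skip
[11] flags=0011 NE?T → r4=0x27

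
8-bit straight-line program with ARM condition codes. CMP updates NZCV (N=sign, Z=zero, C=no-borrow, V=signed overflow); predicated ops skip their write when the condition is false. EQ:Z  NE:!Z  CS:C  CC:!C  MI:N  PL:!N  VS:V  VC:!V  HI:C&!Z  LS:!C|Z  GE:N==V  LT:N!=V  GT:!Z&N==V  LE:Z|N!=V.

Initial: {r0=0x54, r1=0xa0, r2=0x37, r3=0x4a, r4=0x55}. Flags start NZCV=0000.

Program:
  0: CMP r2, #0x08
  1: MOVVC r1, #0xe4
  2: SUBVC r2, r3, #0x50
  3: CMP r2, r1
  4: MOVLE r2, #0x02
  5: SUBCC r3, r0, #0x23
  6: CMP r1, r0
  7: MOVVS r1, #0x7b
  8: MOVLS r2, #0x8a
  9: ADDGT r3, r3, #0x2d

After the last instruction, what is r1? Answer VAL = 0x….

0: ✓ CMP  NZCV=0010
1: ✓ MOVVC  r1←0xe4
2: ✓ SUBVC  r2←0xfa
3: ✓ CMP  NZCV=0010
4: · MOVLE
5: · SUBCC
6: ✓ CMP  NZCV=1010
7: · MOVVS
8: · MOVLS
9: · ADDGT

VAL = 0xe4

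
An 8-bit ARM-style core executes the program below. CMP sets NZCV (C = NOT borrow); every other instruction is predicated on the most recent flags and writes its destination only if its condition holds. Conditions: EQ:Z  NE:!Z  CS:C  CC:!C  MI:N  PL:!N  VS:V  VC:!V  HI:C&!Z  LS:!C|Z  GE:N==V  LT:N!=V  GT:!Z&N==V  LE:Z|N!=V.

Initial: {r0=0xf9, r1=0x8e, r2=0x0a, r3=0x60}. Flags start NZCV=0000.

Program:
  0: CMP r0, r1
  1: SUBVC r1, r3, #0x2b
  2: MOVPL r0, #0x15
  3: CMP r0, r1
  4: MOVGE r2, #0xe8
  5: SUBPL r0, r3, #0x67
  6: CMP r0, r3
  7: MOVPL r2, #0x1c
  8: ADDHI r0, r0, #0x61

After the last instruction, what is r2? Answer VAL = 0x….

VAL = 0x0a

[0] flags=0010 → (cmp)
[1] flags=0010 VC?T → r1=0x35
[2] flags=0010 PL?T → r0=0x15
[3] flags=1000 → (cmp)
[4] flags=1000 GE?F → skip
[5] flags=1000 PL?F → skip
[6] flags=1000 → (cmp)
[7] flags=1000 PL?F → skip
[8] flags=1000 HI?F → skip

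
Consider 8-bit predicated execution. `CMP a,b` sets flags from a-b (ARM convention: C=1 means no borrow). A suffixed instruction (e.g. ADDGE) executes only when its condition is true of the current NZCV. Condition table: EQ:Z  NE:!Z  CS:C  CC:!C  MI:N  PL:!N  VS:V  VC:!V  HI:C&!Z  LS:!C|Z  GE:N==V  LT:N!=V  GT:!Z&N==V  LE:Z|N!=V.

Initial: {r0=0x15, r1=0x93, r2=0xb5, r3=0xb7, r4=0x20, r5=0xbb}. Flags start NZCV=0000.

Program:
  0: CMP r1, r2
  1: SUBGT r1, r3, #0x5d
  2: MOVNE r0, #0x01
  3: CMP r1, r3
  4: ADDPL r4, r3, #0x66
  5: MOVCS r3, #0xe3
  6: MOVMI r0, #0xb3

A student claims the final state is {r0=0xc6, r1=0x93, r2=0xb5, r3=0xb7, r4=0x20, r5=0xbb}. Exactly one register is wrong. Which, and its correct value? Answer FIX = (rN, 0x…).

FIX = (r0, 0xb3)

0: ✓ CMP  NZCV=1000
1: · SUBGT
2: ✓ MOVNE  r0←0x01
3: ✓ CMP  NZCV=1000
4: · ADDPL
5: · MOVCS
6: ✓ MOVMI  r0←0xb3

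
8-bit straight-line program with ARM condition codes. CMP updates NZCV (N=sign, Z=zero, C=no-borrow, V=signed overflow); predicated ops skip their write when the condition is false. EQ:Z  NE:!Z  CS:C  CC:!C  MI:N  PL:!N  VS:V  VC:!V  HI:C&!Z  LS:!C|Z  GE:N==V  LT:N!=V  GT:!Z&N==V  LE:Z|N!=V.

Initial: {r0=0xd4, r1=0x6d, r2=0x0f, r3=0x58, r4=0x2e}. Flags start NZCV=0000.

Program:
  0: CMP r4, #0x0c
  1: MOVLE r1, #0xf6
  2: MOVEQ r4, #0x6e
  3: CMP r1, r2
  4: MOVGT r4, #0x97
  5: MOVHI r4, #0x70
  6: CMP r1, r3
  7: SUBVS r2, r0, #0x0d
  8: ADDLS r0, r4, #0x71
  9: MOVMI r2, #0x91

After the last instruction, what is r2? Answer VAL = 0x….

VAL = 0x0f

[0] flags=0010 → (cmp)
[1] flags=0010 LE?F → skip
[2] flags=0010 EQ?F → skip
[3] flags=0010 → (cmp)
[4] flags=0010 GT?T → r4=0x97
[5] flags=0010 HI?T → r4=0x70
[6] flags=0010 → (cmp)
[7] flags=0010 VS?F → skip
[8] flags=0010 LS?F → skip
[9] flags=0010 MI?F → skip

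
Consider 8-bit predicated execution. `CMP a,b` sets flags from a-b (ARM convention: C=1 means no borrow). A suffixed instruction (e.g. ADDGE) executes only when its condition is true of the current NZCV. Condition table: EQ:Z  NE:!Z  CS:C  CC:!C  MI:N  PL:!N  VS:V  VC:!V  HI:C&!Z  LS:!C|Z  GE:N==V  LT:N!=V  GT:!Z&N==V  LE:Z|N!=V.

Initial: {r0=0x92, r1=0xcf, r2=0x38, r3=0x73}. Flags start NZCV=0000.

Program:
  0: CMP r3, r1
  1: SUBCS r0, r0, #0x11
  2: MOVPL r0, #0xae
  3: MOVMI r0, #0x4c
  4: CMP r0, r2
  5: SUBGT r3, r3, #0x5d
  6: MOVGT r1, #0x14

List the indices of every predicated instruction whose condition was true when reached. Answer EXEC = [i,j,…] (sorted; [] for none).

EXEC = [3,5,6]

0: ✓ CMP  NZCV=1001
1: · SUBCS
2: · MOVPL
3: ✓ MOVMI  r0←0x4c
4: ✓ CMP  NZCV=0010
5: ✓ SUBGT  r3←0x16
6: ✓ MOVGT  r1←0x14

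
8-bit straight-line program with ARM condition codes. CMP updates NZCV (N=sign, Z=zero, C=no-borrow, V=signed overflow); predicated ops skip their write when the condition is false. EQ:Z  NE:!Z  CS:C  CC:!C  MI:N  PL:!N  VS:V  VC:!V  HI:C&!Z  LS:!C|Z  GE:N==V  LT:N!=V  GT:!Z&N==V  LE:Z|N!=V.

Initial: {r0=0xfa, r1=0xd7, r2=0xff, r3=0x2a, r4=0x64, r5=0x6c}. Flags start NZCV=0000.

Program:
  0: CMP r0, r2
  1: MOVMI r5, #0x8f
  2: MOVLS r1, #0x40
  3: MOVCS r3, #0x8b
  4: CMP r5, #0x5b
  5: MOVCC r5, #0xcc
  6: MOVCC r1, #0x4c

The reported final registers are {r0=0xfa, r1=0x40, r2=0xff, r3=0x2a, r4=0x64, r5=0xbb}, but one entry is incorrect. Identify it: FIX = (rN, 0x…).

[0] flags=1000 → (cmp)
[1] flags=1000 MI?T → r5=0x8f
[2] flags=1000 LS?T → r1=0x40
[3] flags=1000 CS?F → skip
[4] flags=0011 → (cmp)
[5] flags=0011 CC?F → skip
[6] flags=0011 CC?F → skip

FIX = (r5, 0x8f)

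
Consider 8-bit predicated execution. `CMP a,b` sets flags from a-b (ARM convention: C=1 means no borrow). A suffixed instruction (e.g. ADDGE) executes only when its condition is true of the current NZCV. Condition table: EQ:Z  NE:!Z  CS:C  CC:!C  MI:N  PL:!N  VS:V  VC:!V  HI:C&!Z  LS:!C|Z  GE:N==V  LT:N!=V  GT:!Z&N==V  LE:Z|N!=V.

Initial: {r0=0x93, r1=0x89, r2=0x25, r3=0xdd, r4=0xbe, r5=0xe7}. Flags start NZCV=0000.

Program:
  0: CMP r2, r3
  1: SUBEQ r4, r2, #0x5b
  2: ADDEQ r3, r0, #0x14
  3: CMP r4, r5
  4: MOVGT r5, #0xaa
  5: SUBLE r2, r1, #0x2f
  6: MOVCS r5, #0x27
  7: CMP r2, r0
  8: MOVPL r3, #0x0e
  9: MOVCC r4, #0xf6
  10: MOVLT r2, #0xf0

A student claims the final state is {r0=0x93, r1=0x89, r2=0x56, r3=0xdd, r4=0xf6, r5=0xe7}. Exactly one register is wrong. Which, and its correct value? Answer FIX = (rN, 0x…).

FIX = (r2, 0x5a)

0: ✓ CMP  NZCV=0000
1: · SUBEQ
2: · ADDEQ
3: ✓ CMP  NZCV=1000
4: · MOVGT
5: ✓ SUBLE  r2←0x5a
6: · MOVCS
7: ✓ CMP  NZCV=1001
8: · MOVPL
9: ✓ MOVCC  r4←0xf6
10: · MOVLT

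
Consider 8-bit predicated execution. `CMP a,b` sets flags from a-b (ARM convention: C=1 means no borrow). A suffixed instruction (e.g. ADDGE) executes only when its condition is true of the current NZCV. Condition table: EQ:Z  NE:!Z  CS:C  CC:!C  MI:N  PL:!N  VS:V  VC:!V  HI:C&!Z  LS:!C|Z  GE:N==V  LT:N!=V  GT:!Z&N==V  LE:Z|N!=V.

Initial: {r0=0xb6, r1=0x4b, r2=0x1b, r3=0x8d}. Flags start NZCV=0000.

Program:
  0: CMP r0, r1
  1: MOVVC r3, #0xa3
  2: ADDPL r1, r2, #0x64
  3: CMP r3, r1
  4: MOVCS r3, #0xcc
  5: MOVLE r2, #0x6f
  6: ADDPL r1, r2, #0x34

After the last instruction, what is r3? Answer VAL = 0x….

0: ✓ CMP  NZCV=0011
1: · MOVVC
2: ✓ ADDPL  r1←0x7f
3: ✓ CMP  NZCV=0011
4: ✓ MOVCS  r3←0xcc
5: ✓ MOVLE  r2←0x6f
6: ✓ ADDPL  r1←0xa3

VAL = 0xcc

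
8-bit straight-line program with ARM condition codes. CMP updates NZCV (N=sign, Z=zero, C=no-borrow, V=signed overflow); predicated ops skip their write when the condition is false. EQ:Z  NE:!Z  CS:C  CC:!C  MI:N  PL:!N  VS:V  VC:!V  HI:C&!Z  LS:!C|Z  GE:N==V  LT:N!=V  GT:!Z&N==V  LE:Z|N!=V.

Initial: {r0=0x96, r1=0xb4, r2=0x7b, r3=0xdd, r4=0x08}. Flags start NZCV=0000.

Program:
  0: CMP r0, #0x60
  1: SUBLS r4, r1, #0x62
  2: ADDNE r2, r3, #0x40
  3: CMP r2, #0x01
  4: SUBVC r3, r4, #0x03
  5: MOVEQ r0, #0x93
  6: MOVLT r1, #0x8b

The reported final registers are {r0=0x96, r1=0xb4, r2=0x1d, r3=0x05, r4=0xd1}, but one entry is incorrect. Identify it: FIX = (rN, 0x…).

0: ✓ CMP  NZCV=0011
1: · SUBLS
2: ✓ ADDNE  r2←0x1d
3: ✓ CMP  NZCV=0010
4: ✓ SUBVC  r3←0x05
5: · MOVEQ
6: · MOVLT

FIX = (r4, 0x08)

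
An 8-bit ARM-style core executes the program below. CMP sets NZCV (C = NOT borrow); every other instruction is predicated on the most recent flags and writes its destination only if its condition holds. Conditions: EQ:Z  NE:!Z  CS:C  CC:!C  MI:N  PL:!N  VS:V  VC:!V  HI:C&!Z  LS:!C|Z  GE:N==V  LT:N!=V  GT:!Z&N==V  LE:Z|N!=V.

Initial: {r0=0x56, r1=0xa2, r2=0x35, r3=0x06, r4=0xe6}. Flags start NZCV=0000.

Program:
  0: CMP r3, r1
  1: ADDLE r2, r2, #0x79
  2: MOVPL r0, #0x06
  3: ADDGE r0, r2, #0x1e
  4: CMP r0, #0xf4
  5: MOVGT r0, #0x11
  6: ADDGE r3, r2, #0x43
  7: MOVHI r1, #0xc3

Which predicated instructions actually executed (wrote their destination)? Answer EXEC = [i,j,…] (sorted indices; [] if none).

EXEC = [2,3,5,6]

0: ✓ CMP  NZCV=0000
1: · ADDLE
2: ✓ MOVPL  r0←0x06
3: ✓ ADDGE  r0←0x53
4: ✓ CMP  NZCV=0000
5: ✓ MOVGT  r0←0x11
6: ✓ ADDGE  r3←0x78
7: · MOVHI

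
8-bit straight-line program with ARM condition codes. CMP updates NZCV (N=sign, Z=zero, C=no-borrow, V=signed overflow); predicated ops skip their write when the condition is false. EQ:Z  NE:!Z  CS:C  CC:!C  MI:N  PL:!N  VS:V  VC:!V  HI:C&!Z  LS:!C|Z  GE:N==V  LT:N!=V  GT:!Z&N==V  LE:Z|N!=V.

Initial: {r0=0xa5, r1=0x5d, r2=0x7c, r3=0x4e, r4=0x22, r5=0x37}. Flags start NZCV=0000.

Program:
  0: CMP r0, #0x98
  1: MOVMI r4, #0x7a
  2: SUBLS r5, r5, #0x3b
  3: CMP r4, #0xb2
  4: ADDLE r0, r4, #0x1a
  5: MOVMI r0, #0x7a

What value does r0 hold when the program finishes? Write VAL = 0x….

0: ✓ CMP  NZCV=0010
1: · MOVMI
2: · SUBLS
3: ✓ CMP  NZCV=0000
4: · ADDLE
5: · MOVMI

VAL = 0xa5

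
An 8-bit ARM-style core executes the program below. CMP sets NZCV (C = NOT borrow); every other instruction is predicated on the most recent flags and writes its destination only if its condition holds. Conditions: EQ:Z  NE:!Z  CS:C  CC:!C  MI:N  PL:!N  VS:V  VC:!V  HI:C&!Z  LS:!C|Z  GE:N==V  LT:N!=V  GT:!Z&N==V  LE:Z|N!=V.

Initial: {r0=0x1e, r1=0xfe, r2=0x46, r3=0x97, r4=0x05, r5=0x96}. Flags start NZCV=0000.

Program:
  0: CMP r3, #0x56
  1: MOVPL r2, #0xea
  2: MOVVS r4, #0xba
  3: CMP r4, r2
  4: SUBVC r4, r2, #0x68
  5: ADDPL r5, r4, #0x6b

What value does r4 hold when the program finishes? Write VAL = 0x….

0: ✓ CMP  NZCV=0011
1: ✓ MOVPL  r2←0xea
2: ✓ MOVVS  r4←0xba
3: ✓ CMP  NZCV=1000
4: ✓ SUBVC  r4←0x82
5: · ADDPL

VAL = 0x82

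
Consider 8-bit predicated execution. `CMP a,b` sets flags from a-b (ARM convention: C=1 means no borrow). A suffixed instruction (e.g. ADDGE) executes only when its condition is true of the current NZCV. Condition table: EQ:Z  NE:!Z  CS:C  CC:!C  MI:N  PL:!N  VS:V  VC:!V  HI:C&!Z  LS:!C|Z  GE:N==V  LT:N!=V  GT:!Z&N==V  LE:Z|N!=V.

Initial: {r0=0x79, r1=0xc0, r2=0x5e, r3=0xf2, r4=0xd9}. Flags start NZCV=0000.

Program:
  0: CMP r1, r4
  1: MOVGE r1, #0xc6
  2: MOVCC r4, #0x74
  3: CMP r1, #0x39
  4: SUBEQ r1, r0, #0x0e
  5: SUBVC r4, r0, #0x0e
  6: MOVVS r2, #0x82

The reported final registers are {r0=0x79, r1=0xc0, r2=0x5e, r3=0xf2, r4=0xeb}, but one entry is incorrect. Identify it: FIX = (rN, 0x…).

[0] flags=1000 → (cmp)
[1] flags=1000 GE?F → skip
[2] flags=1000 CC?T → r4=0x74
[3] flags=1010 → (cmp)
[4] flags=1010 EQ?F → skip
[5] flags=1010 VC?T → r4=0x6b
[6] flags=1010 VS?F → skip

FIX = (r4, 0x6b)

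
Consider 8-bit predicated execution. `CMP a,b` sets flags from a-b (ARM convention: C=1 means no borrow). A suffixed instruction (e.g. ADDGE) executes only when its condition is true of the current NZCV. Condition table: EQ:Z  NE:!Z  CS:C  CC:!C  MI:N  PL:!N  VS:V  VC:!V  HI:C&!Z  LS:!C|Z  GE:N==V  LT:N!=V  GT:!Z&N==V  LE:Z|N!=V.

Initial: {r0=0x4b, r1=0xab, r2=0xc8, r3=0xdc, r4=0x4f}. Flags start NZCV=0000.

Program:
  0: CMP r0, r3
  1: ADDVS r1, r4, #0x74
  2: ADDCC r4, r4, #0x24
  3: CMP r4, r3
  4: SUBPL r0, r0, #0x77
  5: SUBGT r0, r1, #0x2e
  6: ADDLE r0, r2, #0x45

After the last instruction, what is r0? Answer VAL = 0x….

[0] flags=0000 → (cmp)
[1] flags=0000 VS?F → skip
[2] flags=0000 CC?T → r4=0x73
[3] flags=1001 → (cmp)
[4] flags=1001 PL?F → skip
[5] flags=1001 GT?T → r0=0x7d
[6] flags=1001 LE?F → skip

VAL = 0x7d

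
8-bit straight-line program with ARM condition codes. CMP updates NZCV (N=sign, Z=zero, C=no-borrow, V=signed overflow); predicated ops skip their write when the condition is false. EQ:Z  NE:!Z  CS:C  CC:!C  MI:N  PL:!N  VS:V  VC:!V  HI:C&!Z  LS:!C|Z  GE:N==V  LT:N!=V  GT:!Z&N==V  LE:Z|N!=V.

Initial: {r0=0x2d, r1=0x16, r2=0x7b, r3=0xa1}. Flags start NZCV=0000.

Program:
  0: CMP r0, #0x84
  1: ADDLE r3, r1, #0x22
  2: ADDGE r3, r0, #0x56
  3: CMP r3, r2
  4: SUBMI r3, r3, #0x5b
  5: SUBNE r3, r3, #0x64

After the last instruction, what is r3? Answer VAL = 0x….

0: ✓ CMP  NZCV=1001
1: · ADDLE
2: ✓ ADDGE  r3←0x83
3: ✓ CMP  NZCV=0011
4: · SUBMI
5: ✓ SUBNE  r3←0x1f

VAL = 0x1f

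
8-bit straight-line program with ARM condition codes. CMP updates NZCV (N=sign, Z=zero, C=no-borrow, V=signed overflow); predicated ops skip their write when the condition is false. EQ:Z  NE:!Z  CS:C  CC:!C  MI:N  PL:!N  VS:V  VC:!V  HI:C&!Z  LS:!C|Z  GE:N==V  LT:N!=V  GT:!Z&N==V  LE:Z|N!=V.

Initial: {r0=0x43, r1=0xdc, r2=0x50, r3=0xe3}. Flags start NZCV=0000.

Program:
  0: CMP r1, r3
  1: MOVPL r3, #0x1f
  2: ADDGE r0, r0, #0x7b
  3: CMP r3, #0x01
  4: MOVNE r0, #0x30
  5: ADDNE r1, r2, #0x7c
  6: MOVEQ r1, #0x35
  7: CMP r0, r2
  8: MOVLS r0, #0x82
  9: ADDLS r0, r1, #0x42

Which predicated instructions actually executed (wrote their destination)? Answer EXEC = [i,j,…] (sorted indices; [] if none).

[0] flags=1000 → (cmp)
[1] flags=1000 PL?F → skip
[2] flags=1000 GE?F → skip
[3] flags=1010 → (cmp)
[4] flags=1010 NE?T → r0=0x30
[5] flags=1010 NE?T → r1=0xcc
[6] flags=1010 EQ?F → skip
[7] flags=1000 → (cmp)
[8] flags=1000 LS?T → r0=0x82
[9] flags=1000 LS?T → r0=0x0e

EXEC = [4,5,8,9]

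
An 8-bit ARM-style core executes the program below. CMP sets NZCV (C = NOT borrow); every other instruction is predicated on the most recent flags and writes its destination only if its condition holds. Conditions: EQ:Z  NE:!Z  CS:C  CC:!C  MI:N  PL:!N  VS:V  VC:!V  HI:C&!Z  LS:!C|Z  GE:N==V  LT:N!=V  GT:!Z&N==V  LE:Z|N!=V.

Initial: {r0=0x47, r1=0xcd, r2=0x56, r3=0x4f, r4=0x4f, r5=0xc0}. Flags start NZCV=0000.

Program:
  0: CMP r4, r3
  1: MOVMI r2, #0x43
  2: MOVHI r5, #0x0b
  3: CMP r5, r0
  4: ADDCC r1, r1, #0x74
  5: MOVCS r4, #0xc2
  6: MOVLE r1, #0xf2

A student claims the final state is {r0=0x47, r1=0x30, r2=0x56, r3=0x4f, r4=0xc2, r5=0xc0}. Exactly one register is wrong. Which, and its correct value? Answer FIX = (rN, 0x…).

FIX = (r1, 0xf2)

0: ✓ CMP  NZCV=0110
1: · MOVMI
2: · MOVHI
3: ✓ CMP  NZCV=0011
4: · ADDCC
5: ✓ MOVCS  r4←0xc2
6: ✓ MOVLE  r1←0xf2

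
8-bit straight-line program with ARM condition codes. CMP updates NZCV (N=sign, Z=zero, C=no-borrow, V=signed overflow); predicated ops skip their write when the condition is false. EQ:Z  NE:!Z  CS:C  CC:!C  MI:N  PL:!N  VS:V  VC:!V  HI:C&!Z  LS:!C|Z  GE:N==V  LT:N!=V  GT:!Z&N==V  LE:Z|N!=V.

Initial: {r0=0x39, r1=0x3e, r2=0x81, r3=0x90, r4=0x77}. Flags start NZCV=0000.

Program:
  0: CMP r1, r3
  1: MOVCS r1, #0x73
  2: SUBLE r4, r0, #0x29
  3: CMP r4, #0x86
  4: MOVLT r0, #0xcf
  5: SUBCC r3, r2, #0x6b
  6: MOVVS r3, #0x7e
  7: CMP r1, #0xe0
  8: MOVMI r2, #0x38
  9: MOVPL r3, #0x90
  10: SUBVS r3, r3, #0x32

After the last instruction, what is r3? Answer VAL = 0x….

VAL = 0x90

[0] flags=1001 → (cmp)
[1] flags=1001 CS?F → skip
[2] flags=1001 LE?F → skip
[3] flags=1001 → (cmp)
[4] flags=1001 LT?F → skip
[5] flags=1001 CC?T → r3=0x16
[6] flags=1001 VS?T → r3=0x7e
[7] flags=0000 → (cmp)
[8] flags=0000 MI?F → skip
[9] flags=0000 PL?T → r3=0x90
[10] flags=0000 VS?F → skip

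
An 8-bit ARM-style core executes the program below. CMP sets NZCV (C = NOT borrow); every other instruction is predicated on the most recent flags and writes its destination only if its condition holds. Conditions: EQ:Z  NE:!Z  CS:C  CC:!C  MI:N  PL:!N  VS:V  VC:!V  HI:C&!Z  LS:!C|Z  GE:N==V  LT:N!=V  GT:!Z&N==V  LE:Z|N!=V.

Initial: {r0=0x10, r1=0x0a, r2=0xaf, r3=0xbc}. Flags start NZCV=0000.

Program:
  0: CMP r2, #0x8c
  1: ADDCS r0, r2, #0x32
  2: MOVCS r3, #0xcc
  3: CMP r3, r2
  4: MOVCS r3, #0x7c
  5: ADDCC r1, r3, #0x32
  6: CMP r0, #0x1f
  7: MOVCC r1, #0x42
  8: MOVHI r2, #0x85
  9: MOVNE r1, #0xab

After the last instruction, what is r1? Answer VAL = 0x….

VAL = 0xab

[0] flags=0010 → (cmp)
[1] flags=0010 CS?T → r0=0xe1
[2] flags=0010 CS?T → r3=0xcc
[3] flags=0010 → (cmp)
[4] flags=0010 CS?T → r3=0x7c
[5] flags=0010 CC?F → skip
[6] flags=1010 → (cmp)
[7] flags=1010 CC?F → skip
[8] flags=1010 HI?T → r2=0x85
[9] flags=1010 NE?T → r1=0xab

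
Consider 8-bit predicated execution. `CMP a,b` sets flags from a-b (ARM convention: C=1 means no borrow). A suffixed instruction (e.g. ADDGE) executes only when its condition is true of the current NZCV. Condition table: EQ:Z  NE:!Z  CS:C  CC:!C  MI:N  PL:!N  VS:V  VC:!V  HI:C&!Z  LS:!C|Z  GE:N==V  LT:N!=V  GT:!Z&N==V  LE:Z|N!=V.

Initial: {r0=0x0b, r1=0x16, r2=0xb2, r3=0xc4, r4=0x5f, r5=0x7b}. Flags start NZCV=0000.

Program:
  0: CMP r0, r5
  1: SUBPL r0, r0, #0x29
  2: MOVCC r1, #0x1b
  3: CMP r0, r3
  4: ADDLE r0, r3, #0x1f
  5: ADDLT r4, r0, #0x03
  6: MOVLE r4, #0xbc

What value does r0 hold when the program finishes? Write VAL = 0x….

0: ✓ CMP  NZCV=1000
1: · SUBPL
2: ✓ MOVCC  r1←0x1b
3: ✓ CMP  NZCV=0000
4: · ADDLE
5: · ADDLT
6: · MOVLE

VAL = 0x0b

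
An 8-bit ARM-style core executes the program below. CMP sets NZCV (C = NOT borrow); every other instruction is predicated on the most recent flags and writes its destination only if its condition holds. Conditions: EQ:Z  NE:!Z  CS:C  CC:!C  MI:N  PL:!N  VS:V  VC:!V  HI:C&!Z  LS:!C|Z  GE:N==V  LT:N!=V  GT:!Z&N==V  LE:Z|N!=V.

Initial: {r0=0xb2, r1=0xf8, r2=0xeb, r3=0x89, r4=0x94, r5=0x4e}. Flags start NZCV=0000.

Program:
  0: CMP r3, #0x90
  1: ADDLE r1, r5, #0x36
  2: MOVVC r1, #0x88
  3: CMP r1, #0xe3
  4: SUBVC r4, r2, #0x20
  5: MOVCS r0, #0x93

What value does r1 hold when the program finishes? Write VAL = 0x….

VAL = 0x88

[0] flags=1000 → (cmp)
[1] flags=1000 LE?T → r1=0x84
[2] flags=1000 VC?T → r1=0x88
[3] flags=1000 → (cmp)
[4] flags=1000 VC?T → r4=0xcb
[5] flags=1000 CS?F → skip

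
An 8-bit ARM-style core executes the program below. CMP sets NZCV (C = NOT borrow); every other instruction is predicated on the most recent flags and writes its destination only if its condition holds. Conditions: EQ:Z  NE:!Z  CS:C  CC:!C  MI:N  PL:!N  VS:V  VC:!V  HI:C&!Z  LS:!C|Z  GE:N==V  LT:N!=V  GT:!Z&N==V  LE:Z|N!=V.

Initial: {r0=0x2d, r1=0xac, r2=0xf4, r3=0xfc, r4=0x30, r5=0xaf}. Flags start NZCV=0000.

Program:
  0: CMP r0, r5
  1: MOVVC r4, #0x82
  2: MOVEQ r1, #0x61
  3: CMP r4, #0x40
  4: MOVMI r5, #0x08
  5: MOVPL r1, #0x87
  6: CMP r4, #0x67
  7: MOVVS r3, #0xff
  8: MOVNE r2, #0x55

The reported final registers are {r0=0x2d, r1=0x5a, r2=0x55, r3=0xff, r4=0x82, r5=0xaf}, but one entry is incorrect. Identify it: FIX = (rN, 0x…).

[0] flags=0000 → (cmp)
[1] flags=0000 VC?T → r4=0x82
[2] flags=0000 EQ?F → skip
[3] flags=0011 → (cmp)
[4] flags=0011 MI?F → skip
[5] flags=0011 PL?T → r1=0x87
[6] flags=0011 → (cmp)
[7] flags=0011 VS?T → r3=0xff
[8] flags=0011 NE?T → r2=0x55

FIX = (r1, 0x87)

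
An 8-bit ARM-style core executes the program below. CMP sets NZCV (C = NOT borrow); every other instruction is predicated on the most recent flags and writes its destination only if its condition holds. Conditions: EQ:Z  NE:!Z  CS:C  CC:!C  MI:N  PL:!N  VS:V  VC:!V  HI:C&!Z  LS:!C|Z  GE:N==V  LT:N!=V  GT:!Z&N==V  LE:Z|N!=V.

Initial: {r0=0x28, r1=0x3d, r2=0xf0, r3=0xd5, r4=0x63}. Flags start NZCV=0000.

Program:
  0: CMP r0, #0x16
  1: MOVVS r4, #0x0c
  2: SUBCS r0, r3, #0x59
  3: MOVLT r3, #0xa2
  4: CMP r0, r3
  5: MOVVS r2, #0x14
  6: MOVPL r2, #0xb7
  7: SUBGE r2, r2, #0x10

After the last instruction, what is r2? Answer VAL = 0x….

0: ✓ CMP  NZCV=0010
1: · MOVVS
2: ✓ SUBCS  r0←0x7c
3: · MOVLT
4: ✓ CMP  NZCV=1001
5: ✓ MOVVS  r2←0x14
6: · MOVPL
7: ✓ SUBGE  r2←0x04

VAL = 0x04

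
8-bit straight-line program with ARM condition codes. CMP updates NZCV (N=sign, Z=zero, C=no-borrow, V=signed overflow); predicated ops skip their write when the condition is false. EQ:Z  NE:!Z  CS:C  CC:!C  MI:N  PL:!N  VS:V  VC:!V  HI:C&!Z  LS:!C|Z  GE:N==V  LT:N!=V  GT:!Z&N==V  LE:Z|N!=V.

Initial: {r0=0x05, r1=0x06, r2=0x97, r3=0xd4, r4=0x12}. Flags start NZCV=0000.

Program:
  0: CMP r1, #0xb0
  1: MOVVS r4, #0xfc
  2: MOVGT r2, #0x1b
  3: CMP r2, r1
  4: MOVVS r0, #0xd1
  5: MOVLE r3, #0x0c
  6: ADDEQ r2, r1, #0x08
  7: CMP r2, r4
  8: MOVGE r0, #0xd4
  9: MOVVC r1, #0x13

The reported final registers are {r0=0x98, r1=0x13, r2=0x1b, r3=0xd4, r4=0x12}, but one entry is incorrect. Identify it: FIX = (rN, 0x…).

0: ✓ CMP  NZCV=0000
1: · MOVVS
2: ✓ MOVGT  r2←0x1b
3: ✓ CMP  NZCV=0010
4: · MOVVS
5: · MOVLE
6: · ADDEQ
7: ✓ CMP  NZCV=0010
8: ✓ MOVGE  r0←0xd4
9: ✓ MOVVC  r1←0x13

FIX = (r0, 0xd4)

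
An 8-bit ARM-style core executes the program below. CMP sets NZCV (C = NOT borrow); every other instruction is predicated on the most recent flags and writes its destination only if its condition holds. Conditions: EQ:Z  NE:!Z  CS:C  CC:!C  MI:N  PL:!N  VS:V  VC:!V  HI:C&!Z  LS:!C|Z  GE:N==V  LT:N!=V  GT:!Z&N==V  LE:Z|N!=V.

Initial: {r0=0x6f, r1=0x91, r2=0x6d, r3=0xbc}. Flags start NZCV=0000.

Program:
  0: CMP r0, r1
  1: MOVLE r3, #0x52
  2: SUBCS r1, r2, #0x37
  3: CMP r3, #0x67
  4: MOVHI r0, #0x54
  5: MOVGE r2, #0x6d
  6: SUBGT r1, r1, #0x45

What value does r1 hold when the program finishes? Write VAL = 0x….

[0] flags=1001 → (cmp)
[1] flags=1001 LE?F → skip
[2] flags=1001 CS?F → skip
[3] flags=0011 → (cmp)
[4] flags=0011 HI?T → r0=0x54
[5] flags=0011 GE?F → skip
[6] flags=0011 GT?F → skip

VAL = 0x91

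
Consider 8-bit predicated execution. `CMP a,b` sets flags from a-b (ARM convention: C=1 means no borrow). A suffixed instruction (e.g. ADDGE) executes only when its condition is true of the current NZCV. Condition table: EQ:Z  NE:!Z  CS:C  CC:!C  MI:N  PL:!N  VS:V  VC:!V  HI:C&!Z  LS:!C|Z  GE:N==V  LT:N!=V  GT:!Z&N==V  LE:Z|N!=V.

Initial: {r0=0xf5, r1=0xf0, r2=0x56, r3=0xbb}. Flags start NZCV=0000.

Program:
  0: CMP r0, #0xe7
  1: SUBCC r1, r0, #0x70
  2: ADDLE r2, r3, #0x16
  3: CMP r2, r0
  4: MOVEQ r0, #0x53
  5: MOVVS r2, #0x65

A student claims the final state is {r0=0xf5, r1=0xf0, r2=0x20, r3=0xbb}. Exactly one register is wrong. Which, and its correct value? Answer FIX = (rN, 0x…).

FIX = (r2, 0x56)

0: ✓ CMP  NZCV=0010
1: · SUBCC
2: · ADDLE
3: ✓ CMP  NZCV=0000
4: · MOVEQ
5: · MOVVS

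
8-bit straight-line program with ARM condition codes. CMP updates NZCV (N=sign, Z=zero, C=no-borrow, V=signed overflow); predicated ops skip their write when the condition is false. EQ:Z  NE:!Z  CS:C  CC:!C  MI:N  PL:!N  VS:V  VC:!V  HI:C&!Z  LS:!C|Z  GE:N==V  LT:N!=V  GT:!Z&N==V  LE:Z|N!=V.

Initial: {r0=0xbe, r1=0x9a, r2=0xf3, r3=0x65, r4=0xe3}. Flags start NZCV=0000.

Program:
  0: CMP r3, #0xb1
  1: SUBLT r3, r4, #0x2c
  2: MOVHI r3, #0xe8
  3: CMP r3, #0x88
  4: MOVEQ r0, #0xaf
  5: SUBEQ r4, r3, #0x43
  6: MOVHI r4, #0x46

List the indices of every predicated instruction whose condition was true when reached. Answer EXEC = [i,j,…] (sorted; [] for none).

EXEC = []

[0] flags=1001 → (cmp)
[1] flags=1001 LT?F → skip
[2] flags=1001 HI?F → skip
[3] flags=1001 → (cmp)
[4] flags=1001 EQ?F → skip
[5] flags=1001 EQ?F → skip
[6] flags=1001 HI?F → skip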